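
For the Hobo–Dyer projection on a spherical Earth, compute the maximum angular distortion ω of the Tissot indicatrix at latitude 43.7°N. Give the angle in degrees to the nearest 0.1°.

The Hobo–Dyer projection is cylindrical equal-area with φ₀ = 37.5°. Cylindrical equal-area (φ₀ = 37.5°): h = cos φ / cos 37.5° along meridians, k = cos 37.5° / cos φ along parallels; h·k = 1.
At 43.7°: h = 0.9113, k = 1.097; principal scales a = 1.097, b = 0.9113.
sin(ω/2) = (a − b)/(a + b) = 0.1861/2.009 = 0.09264, so ω = 2 arcsin(0.09264) ≈ 10.6°.

10.6°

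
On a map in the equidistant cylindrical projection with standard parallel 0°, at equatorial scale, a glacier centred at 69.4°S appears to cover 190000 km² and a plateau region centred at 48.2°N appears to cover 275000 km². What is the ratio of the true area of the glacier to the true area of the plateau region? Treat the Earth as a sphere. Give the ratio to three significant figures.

On the plate carrée, areal scale = h·k = 1 × sec φ, so true area = apparent × cos φ.
True area of glacier: 190000 × cos(69.4°) = 190000 × 0.3518 = 66850 km².
True area of plateau region: 275000 × cos(48.2°) = 275000 × 0.6665 = 183300 km².
Ratio = 66850 / 183300 ≈ 0.365.

0.365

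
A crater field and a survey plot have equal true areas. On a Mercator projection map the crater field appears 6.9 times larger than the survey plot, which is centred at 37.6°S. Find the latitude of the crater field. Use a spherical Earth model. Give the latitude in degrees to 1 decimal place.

72.4°

On Mercator, (apparent₁)/(apparent₂) = sec²φ₁ / sec²φ₂ when true areas are equal.
cos²φ₂ / cos²φ₁ = 6.9  ⇒  cos φ₁ = cos 37.6° / √6.9 = 0.7923/2.627 = 0.3016.
φ₁ = arccos(0.3016) ≈ 72.4°.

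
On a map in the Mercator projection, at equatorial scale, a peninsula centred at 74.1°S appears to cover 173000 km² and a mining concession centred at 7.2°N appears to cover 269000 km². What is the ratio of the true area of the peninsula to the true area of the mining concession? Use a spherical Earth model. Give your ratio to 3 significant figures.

0.0490

Since Mercator area scale is 1/cos²φ, the true area equals the apparent area multiplied by cos²φ.
True area of peninsula: 173000 × cos²(74.1°) = 173000 × 0.07505 = 12980 km².
True area of mining concession: 269000 × cos²(7.2°) = 269000 × 0.9843 = 264800 km².
Ratio = 12980 / 264800 ≈ 0.0490.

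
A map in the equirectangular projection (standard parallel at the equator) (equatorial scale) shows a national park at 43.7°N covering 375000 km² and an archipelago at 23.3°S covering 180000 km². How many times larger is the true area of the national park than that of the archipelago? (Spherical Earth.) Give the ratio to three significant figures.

1.64

Plate carrée has h = 1 and k = sec φ, giving areal scale sec φ; true area = (apparent area) · cos φ.
True area of national park: 375000 × cos(43.7°) = 375000 × 0.7230 = 271100 km².
True area of archipelago: 180000 × cos(23.3°) = 180000 × 0.9184 = 165300 km².
Ratio = 271100 / 165300 ≈ 1.64.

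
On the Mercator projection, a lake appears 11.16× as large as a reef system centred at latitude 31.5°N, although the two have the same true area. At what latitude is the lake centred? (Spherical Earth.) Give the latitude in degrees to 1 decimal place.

75.2°

On Mercator, (apparent₁)/(apparent₂) = sec²φ₁ / sec²φ₂ when true areas are equal.
cos²φ₂ / cos²φ₁ = 11.16  ⇒  cos φ₁ = cos 31.5° / √11.16 = 0.8526/3.341 = 0.2552.
φ₁ = arccos(0.2552) ≈ 75.2°.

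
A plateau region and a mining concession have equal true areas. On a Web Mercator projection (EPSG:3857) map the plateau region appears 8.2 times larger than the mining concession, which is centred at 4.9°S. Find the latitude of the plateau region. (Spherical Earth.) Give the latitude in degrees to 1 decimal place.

For equal true areas on Mercator, apparent areas scale as sec²φ, so the ratio is cos²φ₂ / cos²φ₁.
cos²φ₂ / cos²φ₁ = 8.2  ⇒  cos φ₁ = cos 4.9° / √8.2 = 0.9963/2.864 = 0.3479.
φ₁ = arccos(0.3479) ≈ 69.6°.

69.6°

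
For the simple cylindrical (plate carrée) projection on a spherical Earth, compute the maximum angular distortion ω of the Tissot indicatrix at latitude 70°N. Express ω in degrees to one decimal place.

In the plate carrée (x = Rλ, y = Rφ), meridians are true-scale (h = 1) and parallels are stretched by k = sec φ.
At 70°: h = 1.000, k = 2.924; principal scales a = 2.924, b = 1.000.
sin(ω/2) = (a − b)/(a + b) = 1.924/3.924 = 0.4903, so ω = 2 arcsin(0.4903) ≈ 58.7°.

58.7°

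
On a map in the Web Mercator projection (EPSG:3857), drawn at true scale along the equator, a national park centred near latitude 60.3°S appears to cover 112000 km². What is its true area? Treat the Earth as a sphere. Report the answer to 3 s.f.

27500 km²

The Mercator projection is conformal; its linear scale factor is the same in every direction and equals sec φ = 1/cos φ.
Areal scale = k² = sec²φ = 1/cos²(60.3°) = 1/0.4955² = 4.074.
True area = apparent / (areal scale) = 112000 / 4.074 ≈ 27500 km².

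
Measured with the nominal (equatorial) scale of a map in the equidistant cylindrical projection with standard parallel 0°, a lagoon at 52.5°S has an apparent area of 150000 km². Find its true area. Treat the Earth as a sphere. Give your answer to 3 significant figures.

91300 km²

For the equirectangular projection with φ₀ = 0 (plate carrée), h = 1 along meridians and k = sec φ along parallels.
Areal scale = h·k = 1 × sec φ; at 52.5°, h = 1.000, k = 1.643, so h·k = 1.643.
True area = apparent / (areal scale) = 150000 / 1.643 ≈ 91300 km².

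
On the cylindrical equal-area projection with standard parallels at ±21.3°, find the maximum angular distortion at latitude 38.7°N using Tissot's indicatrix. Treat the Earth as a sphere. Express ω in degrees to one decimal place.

20.2°

Cylindrical equal-area (φ₀ = 21.3°): h = cos φ / cos 21.3° along meridians, k = cos 21.3° / cos φ along parallels; h·k = 1.
At 38.7°: h = 0.8376, k = 1.194; principal scales a = 1.194, b = 0.8376.
sin(ω/2) = (a − b)/(a + b) = 0.3562/2.031 = 0.1753, so ω = 2 arcsin(0.1753) ≈ 20.2°.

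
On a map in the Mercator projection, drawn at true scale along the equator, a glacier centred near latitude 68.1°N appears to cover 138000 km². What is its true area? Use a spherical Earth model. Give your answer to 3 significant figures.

19200 km²

Mercator is conformal, so the point scale is isotropic: h = k = sec φ = 1/cos φ.
Areal scale = k² = sec²φ = 1/cos²(68.1°) = 1/0.3730² = 7.188.
True area = apparent / (areal scale) = 138000 / 7.188 ≈ 19200 km².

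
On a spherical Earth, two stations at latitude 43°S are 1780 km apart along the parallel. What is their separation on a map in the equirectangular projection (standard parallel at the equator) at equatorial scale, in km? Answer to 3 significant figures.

For the equirectangular projection with φ₀ = 0 (plate carrée), h = 1 along meridians and k = sec φ along parallels.
Along the parallel, k = sec 43° = 1/0.7314 = 1.367.
Map distance = 1780 × 1.367 ≈ 2430 km.

2430 km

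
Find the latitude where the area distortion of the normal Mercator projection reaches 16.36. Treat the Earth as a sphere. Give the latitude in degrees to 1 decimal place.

Mercator areal scale is sec²φ.
sec²φ = 16.36  ⇒  cos²φ = 0.06112  ⇒  cos φ = 0.2472.
φ = arccos(0.2472) ≈ 75.7°.

75.7°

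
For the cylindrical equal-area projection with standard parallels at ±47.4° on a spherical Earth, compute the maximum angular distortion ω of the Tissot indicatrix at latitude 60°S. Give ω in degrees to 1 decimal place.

34.2°

For cylindrical equal-area with standard parallel φ₀, h = cos φ / cos φ₀ and k = cos φ₀ / cos φ, so h·k = 1.
At 60°: h = 0.7387, k = 1.354; principal scales a = 1.354, b = 0.7387.
sin(ω/2) = (a − b)/(a + b) = 0.6151/2.092 = 0.2939, so ω = 2 arcsin(0.2939) ≈ 34.2°.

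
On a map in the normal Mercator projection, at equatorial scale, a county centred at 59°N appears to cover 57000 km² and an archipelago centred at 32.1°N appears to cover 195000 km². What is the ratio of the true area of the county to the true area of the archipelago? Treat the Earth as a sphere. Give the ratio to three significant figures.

Mercator's areal exaggeration is sec²φ; hence true area = (apparent area) · cos²φ.
True area of county: 57000 × cos²(59°) = 57000 × 0.2653 = 15120 km².
True area of archipelago: 195000 × cos²(32.1°) = 195000 × 0.7176 = 139900 km².
Ratio = 15120 / 139900 ≈ 0.108.

0.108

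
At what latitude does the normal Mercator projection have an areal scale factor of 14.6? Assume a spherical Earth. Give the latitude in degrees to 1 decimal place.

74.8°

Mercator areal scale is sec²φ.
sec²φ = 14.6  ⇒  cos²φ = 0.06849  ⇒  cos φ = 0.2617.
φ = arccos(0.2617) ≈ 74.8°.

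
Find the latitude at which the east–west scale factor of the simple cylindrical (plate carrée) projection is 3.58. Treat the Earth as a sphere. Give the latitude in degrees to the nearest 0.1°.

73.8°

Plate carrée: h = 1, k = sec φ along parallels.
sec φ = 3.58  ⇒  cos φ = 0.2793  ⇒  φ ≈ 73.8°.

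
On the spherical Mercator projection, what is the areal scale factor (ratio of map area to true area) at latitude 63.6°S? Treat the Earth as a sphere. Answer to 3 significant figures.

For Mercator, h = k = sec φ (a conformal cylindrical projection has a single point scale, 1/cos φ).
Areal scale = k² = sec²φ = 1/cos²(63.6°) = 1/0.4446² = 5.058.

5.06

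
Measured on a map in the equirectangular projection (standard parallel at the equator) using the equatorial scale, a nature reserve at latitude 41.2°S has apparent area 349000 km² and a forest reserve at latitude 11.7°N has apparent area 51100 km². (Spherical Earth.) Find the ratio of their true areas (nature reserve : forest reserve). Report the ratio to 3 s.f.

On the plate carrée, areal scale = h·k = 1 × sec φ, so true area = apparent × cos φ.
True area of nature reserve: 349000 × cos(41.2°) = 349000 × 0.7524 = 262600 km².
True area of forest reserve: 51100 × cos(11.7°) = 51100 × 0.9792 = 50040 km².
Ratio = 262600 / 50040 ≈ 5.25.

5.25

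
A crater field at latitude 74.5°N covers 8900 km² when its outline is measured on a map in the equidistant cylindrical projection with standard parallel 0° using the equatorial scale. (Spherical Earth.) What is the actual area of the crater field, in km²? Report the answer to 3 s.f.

For the equirectangular projection with φ₀ = 0 (plate carrée), h = 1 along meridians and k = sec φ along parallels.
Areal scale = h·k = 1 × sec φ; at 74.5°, h = 1.000, k = 3.742, so h·k = 3.742.
True area = apparent / (areal scale) = 8900 / 3.742 ≈ 2380 km².

2380 km²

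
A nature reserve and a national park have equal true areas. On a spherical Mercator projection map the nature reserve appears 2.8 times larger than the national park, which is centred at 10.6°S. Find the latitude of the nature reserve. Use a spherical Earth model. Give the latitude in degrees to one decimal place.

Mercator areal scale is sec²φ, so apparent-area ratio = sec²φ₁ / sec²φ₂ = cos²φ₂ / cos²φ₁.
cos²φ₂ / cos²φ₁ = 2.8  ⇒  cos φ₁ = cos 10.6° / √2.8 = 0.9829/1.673 = 0.5874.
φ₁ = arccos(0.5874) ≈ 54.0°.

54.0°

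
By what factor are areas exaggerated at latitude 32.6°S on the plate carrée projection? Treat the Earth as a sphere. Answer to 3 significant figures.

Plate carrée maps x = Rλ, y = Rφ. The meridian scale is h = 1 and the parallel scale is k = 1/cos φ = sec φ.
Areal scale = h·k = 1 × sec φ; at 32.6°, h = 1.000, k = 1.187, so h·k = 1.187.

1.19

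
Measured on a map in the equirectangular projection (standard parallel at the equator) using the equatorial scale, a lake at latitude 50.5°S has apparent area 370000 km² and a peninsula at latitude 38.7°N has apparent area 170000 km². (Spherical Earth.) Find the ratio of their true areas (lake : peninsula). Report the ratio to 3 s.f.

Plate carrée has h = 1 and k = sec φ, giving areal scale sec φ; true area = (apparent area) · cos φ.
True area of lake: 370000 × cos(50.5°) = 370000 × 0.6361 = 235300 km².
True area of peninsula: 170000 × cos(38.7°) = 170000 × 0.7804 = 132700 km².
Ratio = 235300 / 132700 ≈ 1.77.

1.77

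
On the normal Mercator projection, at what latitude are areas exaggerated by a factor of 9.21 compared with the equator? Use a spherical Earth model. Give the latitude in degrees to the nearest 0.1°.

Mercator areal scale is sec²φ.
sec²φ = 9.21  ⇒  cos²φ = 0.1086  ⇒  cos φ = 0.3295.
φ = arccos(0.3295) ≈ 70.8°.

70.8°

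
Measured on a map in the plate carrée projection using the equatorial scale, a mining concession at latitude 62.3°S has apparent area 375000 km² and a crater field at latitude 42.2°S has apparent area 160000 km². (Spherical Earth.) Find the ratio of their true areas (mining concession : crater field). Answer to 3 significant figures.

Plate carrée has h = 1 and k = sec φ, giving areal scale sec φ; true area = (apparent area) · cos φ.
True area of mining concession: 375000 × cos(62.3°) = 375000 × 0.4648 = 174300 km².
True area of crater field: 160000 × cos(42.2°) = 160000 × 0.7408 = 118500 km².
Ratio = 174300 / 118500 ≈ 1.47.

1.47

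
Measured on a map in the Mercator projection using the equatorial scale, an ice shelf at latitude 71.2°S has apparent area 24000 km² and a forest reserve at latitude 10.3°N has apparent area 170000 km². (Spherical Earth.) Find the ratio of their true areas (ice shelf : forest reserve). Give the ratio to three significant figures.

Since Mercator area scale is 1/cos²φ, the true area equals the apparent area multiplied by cos²φ.
True area of ice shelf: 24000 × cos²(71.2°) = 24000 × 0.1039 = 2493 km².
True area of forest reserve: 170000 × cos²(10.3°) = 170000 × 0.9680 = 164600 km².
Ratio = 2493 / 164600 ≈ 0.0151.

0.0151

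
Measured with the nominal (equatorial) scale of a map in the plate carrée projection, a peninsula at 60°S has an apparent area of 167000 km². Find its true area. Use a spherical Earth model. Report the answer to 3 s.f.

Plate carrée maps x = Rλ, y = Rφ. The meridian scale is h = 1 and the parallel scale is k = 1/cos φ = sec φ.
Areal scale = h·k = 1 × sec φ; at 60°, h = 1.000, k = 2.000, so h·k = 2.000.
True area = apparent / (areal scale) = 167000 / 2.000 ≈ 83500 km².

83500 km²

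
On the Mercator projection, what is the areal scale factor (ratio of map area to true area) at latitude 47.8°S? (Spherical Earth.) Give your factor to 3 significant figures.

2.22

Mercator is conformal, so the point scale is isotropic: h = k = sec φ = 1/cos φ.
Areal scale = k² = sec²φ = 1/cos²(47.8°) = 1/0.6717² = 2.216.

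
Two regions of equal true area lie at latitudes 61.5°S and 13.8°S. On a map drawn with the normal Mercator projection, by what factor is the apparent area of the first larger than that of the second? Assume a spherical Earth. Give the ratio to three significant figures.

4.14

Mercator areal scale is sec²φ.
At 61.5°: sec²(61.5°) = 1/0.4772² = 4.392.
At 13.8°: sec²(13.8°) = 1/0.9711² = 1.060.
Ratio = 4.392/1.060 = cos²(13.8°)/cos²(61.5°) ≈ 4.14.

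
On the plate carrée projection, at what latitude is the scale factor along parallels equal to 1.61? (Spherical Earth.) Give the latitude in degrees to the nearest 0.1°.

Plate carrée: h = 1, k = sec φ along parallels.
sec φ = 1.61  ⇒  cos φ = 0.6211  ⇒  φ ≈ 51.6°.

51.6°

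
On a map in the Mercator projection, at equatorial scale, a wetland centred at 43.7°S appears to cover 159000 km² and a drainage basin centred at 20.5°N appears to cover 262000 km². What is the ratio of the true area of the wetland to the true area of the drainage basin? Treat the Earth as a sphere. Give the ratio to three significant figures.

0.362

Since Mercator area scale is 1/cos²φ, the true area equals the apparent area multiplied by cos²φ.
True area of wetland: 159000 × cos²(43.7°) = 159000 × 0.5227 = 83110 km².
True area of drainage basin: 262000 × cos²(20.5°) = 262000 × 0.8774 = 229900 km².
Ratio = 83110 / 229900 ≈ 0.362.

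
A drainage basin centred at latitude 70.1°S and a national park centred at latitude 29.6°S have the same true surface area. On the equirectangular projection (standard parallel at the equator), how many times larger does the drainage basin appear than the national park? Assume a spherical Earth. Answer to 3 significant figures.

2.55

Plate carrée maps x = Rλ, y = Rφ. The meridian scale is h = 1 and the parallel scale is k = 1/cos φ = sec φ.
Areal scale at 70.1°: h·k = 1.000 × 2.938 = 2.938.
Areal scale at 29.6°: h·k = 1.000 × 1.150 = 1.150.
Ratio = 2.938/1.150 ≈ 2.55.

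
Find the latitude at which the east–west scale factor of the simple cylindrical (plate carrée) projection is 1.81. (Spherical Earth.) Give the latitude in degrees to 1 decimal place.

Plate carrée: h = 1, k = sec φ along parallels.
sec φ = 1.81  ⇒  cos φ = 0.5525  ⇒  φ ≈ 56.5°.

56.5°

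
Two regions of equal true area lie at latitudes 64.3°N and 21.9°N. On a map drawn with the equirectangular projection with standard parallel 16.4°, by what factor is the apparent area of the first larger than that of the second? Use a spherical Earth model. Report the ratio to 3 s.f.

In the equirectangular projection with standard parallel φ₀ = 16.4° (x = Rλ cos φ₀, y = Rφ), meridians are true-scale (h = 1) and the parallel scale is k = cos φ₀ / cos φ.
Areal scale at 64.3°: h·k = 1.000 × 2.212 = 2.212.
Areal scale at 21.9°: h·k = 1.000 × 1.034 = 1.034.
Ratio = 2.212/1.034 ≈ 2.14.

2.14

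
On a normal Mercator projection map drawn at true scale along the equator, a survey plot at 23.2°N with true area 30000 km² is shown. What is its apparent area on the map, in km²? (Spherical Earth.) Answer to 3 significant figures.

35500 km²

For Mercator, h = k = sec φ (a conformal cylindrical projection has a single point scale, 1/cos φ).
Areal scale = k² = sec²φ = 1/cos²(23.2°) = 1/0.9191² = 1.184.
Apparent area = 30000 × 1.184 ≈ 35500 km².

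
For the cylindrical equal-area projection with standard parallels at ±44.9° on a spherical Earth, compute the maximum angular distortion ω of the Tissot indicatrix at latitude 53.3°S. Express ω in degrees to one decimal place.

Cylindrical equal-area (φ₀ = 44.9°): h = cos φ / cos 44.9° along meridians, k = cos 44.9° / cos φ along parallels; h·k = 1.
At 53.3°: h = 0.8437, k = 1.185; principal scales a = 1.185, b = 0.8437.
sin(ω/2) = (a − b)/(a + b) = 0.3416/2.029 = 0.1683, so ω = 2 arcsin(0.1683) ≈ 19.4°.

19.4°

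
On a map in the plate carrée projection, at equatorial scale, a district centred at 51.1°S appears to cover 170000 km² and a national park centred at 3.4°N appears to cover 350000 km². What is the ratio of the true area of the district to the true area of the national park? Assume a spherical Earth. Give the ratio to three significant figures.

0.306

On the plate carrée, areal scale = h·k = 1 × sec φ, so true area = apparent × cos φ.
True area of district: 170000 × cos(51.1°) = 170000 × 0.6280 = 106800 km².
True area of national park: 350000 × cos(3.4°) = 350000 × 0.9982 = 349400 km².
Ratio = 106800 / 349400 ≈ 0.306.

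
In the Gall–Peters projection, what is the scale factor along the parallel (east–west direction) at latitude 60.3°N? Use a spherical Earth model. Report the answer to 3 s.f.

Gall–Peters is a cylindrical equal-area projection with standard parallels at ±45°. For cylindrical equal-area with standard parallel φ₀, h = cos φ / cos φ₀ and k = cos φ₀ / cos φ, so h·k = 1.
k = cos 45° / cos 60.3° = 0.7071/0.4955 = 1.427.

1.43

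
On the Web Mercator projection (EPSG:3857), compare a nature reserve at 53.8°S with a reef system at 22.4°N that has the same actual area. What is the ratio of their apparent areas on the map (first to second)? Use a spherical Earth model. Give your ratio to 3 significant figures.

On Mercator, area is exaggerated by sec²φ = 1/cos²φ.
At 53.8°: sec²(53.8°) = 1/0.5906² = 2.867.
At 22.4°: sec²(22.4°) = 1/0.9245² = 1.170.
Ratio = 2.867/1.170 = cos²(22.4°)/cos²(53.8°) ≈ 2.45.

2.45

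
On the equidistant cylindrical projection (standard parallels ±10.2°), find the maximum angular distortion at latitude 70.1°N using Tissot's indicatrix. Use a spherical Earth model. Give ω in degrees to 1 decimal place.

The equidistant cylindrical projection with φ₀ = 10.2° has h = 1 (meridians true) and k = cos φ₀ / cos φ along parallels.
At 70.1°: h = 1.000, k = 2.891; principal scales a = 2.891, b = 1.000.
sin(ω/2) = (a − b)/(a + b) = 1.891/3.891 = 0.4861, so ω = 2 arcsin(0.4861) ≈ 58.2°.

58.2°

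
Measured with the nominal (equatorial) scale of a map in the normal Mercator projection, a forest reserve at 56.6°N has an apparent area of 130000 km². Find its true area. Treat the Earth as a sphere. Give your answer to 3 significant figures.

The Mercator projection is conformal; its linear scale factor is the same in every direction and equals sec φ = 1/cos φ.
Areal scale = k² = sec²φ = 1/cos²(56.6°) = 1/0.5505² = 3.300.
True area = apparent / (areal scale) = 130000 / 3.300 ≈ 39400 km².

39400 km²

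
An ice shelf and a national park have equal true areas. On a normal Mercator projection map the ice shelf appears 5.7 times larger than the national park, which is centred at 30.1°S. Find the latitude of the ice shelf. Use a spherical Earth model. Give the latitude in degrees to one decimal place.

For equal true areas on Mercator, apparent areas scale as sec²φ, so the ratio is cos²φ₂ / cos²φ₁.
cos²φ₂ / cos²φ₁ = 5.7  ⇒  cos φ₁ = cos 30.1° / √5.7 = 0.8652/2.387 = 0.3624.
φ₁ = arccos(0.3624) ≈ 68.8°.

68.8°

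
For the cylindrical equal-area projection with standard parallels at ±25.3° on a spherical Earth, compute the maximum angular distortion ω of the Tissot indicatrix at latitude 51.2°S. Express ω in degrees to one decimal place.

41.1°

Cylindrical equal-area (φ₀ = 25.3°): h = cos φ / cos 25.3° along meridians, k = cos 25.3° / cos φ along parallels; h·k = 1.
At 51.2°: h = 0.6931, k = 1.443; principal scales a = 1.443, b = 0.6931.
sin(ω/2) = (a − b)/(a + b) = 0.7497/2.136 = 0.3510, so ω = 2 arcsin(0.3510) ≈ 41.1°.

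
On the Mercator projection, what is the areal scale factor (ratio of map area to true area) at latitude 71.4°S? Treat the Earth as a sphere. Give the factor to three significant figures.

9.83

Mercator is conformal, so the point scale is isotropic: h = k = sec φ = 1/cos φ.
Areal scale = k² = sec²φ = 1/cos²(71.4°) = 1/0.3190² = 9.829.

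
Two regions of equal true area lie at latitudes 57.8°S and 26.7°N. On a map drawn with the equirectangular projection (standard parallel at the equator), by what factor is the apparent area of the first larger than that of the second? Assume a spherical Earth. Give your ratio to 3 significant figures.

Plate carrée maps x = Rλ, y = Rφ. The meridian scale is h = 1 and the parallel scale is k = 1/cos φ = sec φ.
Areal scale at 57.8°: h·k = 1.000 × 1.877 = 1.877.
Areal scale at 26.7°: h·k = 1.000 × 1.119 = 1.119.
Ratio = 1.877/1.119 ≈ 1.68.

1.68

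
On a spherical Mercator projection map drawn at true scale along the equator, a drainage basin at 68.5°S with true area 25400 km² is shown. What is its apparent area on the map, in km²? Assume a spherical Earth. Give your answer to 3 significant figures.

The Mercator projection is conformal; its linear scale factor is the same in every direction and equals sec φ = 1/cos φ.
Areal scale = k² = sec²φ = 1/cos²(68.5°) = 1/0.3665² = 7.445.
Apparent area = 25400 × 7.445 ≈ 189000 km².

189000 km²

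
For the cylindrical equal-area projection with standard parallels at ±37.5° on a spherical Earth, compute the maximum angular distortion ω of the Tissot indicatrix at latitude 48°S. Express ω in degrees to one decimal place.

Cylindrical equal-area (φ₀ = 37.5°): h = cos φ / cos 37.5° along meridians, k = cos 37.5° / cos φ along parallels; h·k = 1.
At 48°: h = 0.8434, k = 1.186; principal scales a = 1.186, b = 0.8434.
sin(ω/2) = (a − b)/(a + b) = 0.3422/2.029 = 0.1687, so ω = 2 arcsin(0.1687) ≈ 19.4°.

19.4°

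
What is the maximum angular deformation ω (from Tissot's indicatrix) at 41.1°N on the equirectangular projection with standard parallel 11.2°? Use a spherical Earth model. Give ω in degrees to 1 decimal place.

The equidistant cylindrical projection with φ₀ = 11.2° has h = 1 (meridians true) and k = cos φ₀ / cos φ along parallels.
At 41.1°: h = 1.000, k = 1.302; principal scales a = 1.302, b = 1.000.
sin(ω/2) = (a − b)/(a + b) = 0.3018/2.302 = 0.1311, so ω = 2 arcsin(0.1311) ≈ 15.1°.

15.1°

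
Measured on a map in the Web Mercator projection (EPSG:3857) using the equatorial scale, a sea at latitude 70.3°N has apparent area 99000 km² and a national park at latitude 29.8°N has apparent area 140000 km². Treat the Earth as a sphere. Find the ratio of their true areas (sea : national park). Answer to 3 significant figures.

0.107

On Mercator the areal scale is sec²φ, so true area = apparent × cos²φ.
True area of sea: 99000 × cos²(70.3°) = 99000 × 0.1136 = 11250 km².
True area of national park: 140000 × cos²(29.8°) = 140000 × 0.7530 = 105400 km².
Ratio = 11250 / 105400 ≈ 0.107.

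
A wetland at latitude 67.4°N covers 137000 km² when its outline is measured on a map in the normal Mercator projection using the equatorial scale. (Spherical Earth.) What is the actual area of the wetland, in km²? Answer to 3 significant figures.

For Mercator, h = k = sec φ (a conformal cylindrical projection has a single point scale, 1/cos φ).
Areal scale = k² = sec²φ = 1/cos²(67.4°) = 1/0.3843² = 6.771.
True area = apparent / (areal scale) = 137000 / 6.771 ≈ 20200 km².

20200 km²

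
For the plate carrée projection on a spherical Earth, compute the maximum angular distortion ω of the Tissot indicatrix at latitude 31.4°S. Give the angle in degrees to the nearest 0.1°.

Plate carrée maps x = Rλ, y = Rφ. The meridian scale is h = 1 and the parallel scale is k = 1/cos φ = sec φ.
At 31.4°: h = 1.000, k = 1.172; principal scales a = 1.172, b = 1.000.
sin(ω/2) = (a − b)/(a + b) = 0.1716/2.172 = 0.07901, so ω = 2 arcsin(0.07901) ≈ 9.1°.

9.1°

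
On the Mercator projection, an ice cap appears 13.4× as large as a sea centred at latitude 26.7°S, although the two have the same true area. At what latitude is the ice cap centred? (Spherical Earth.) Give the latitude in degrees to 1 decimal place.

75.9°

For equal true areas on Mercator, apparent areas scale as sec²φ, so the ratio is cos²φ₂ / cos²φ₁.
cos²φ₂ / cos²φ₁ = 13.4  ⇒  cos φ₁ = cos 26.7° / √13.4 = 0.8934/3.661 = 0.2441.
φ₁ = arccos(0.2441) ≈ 75.9°.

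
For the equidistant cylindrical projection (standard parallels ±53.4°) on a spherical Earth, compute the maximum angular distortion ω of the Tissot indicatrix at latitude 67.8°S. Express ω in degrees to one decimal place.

The equidistant cylindrical projection with φ₀ = 53.4° has h = 1 (meridians true) and k = cos φ₀ / cos φ along parallels.
At 67.8°: h = 1.000, k = 1.578; principal scales a = 1.578, b = 1.000.
sin(ω/2) = (a − b)/(a + b) = 0.5780/2.578 = 0.2242, so ω = 2 arcsin(0.2242) ≈ 25.9°.

25.9°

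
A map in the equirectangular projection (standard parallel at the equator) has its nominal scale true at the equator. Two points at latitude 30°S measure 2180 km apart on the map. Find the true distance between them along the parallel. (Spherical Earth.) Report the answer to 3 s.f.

For the equirectangular projection with φ₀ = 0 (plate carrée), h = 1 along meridians and k = sec φ along parallels.
Along the parallel at 30°, map distances are exaggerated by k = sec 30° = 1.155.
True distance = 2180 / 1.155 = 2180 × cos 30° ≈ 1890 km.

1890 km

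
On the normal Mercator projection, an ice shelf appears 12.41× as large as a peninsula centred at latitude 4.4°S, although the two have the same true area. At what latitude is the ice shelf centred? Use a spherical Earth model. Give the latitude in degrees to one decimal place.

73.6°

For equal true areas on Mercator, apparent areas scale as sec²φ, so the ratio is cos²φ₂ / cos²φ₁.
cos²φ₂ / cos²φ₁ = 12.41  ⇒  cos φ₁ = cos 4.4° / √12.41 = 0.9971/3.523 = 0.2830.
φ₁ = arccos(0.2830) ≈ 73.6°.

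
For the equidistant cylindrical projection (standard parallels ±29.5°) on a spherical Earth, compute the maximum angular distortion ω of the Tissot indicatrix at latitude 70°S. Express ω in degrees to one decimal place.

51.7°

In the equirectangular projection with standard parallel φ₀ = 29.5° (x = Rλ cos φ₀, y = Rφ), meridians are true-scale (h = 1) and the parallel scale is k = cos φ₀ / cos φ.
At 70°: h = 1.000, k = 2.545; principal scales a = 2.545, b = 1.000.
sin(ω/2) = (a − b)/(a + b) = 1.545/3.545 = 0.4358, so ω = 2 arcsin(0.4358) ≈ 51.7°.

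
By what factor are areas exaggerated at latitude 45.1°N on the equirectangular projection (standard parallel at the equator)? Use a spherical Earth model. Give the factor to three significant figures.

1.42

For the equirectangular projection with φ₀ = 0 (plate carrée), h = 1 along meridians and k = sec φ along parallels.
Areal scale = h·k = 1 × sec φ; at 45.1°, h = 1.000, k = 1.417, so h·k = 1.417.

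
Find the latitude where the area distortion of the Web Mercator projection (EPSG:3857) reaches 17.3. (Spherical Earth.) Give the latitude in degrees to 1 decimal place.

Mercator areal scale is sec²φ.
sec²φ = 17.3  ⇒  cos²φ = 0.05780  ⇒  cos φ = 0.2404.
φ = arccos(0.2404) ≈ 76.1°.

76.1°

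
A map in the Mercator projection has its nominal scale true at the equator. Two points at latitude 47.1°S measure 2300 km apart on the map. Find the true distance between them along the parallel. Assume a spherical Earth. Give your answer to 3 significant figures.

The Mercator projection is conformal; its linear scale factor is the same in every direction and equals sec φ = 1/cos φ.
Along the parallel at 47.1°, map distances are exaggerated by k = sec 47.1° = 1.469.
True distance = 2300 / 1.469 = 2300 × cos 47.1° ≈ 1570 km.

1570 km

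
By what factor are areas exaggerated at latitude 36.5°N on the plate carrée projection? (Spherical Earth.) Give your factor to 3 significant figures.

In the plate carrée (x = Rλ, y = Rφ), meridians are true-scale (h = 1) and parallels are stretched by k = sec φ.
Areal scale = h·k = 1 × sec φ; at 36.5°, h = 1.000, k = 1.244, so h·k = 1.244.

1.24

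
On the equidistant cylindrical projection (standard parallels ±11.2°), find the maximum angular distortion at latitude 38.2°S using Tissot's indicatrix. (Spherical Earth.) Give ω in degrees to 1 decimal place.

12.7°

In the equirectangular projection with standard parallel φ₀ = 11.2° (x = Rλ cos φ₀, y = Rφ), meridians are true-scale (h = 1) and the parallel scale is k = cos φ₀ / cos φ.
At 38.2°: h = 1.000, k = 1.248; principal scales a = 1.248, b = 1.000.
sin(ω/2) = (a − b)/(a + b) = 0.2483/2.248 = 0.1104, so ω = 2 arcsin(0.1104) ≈ 12.7°.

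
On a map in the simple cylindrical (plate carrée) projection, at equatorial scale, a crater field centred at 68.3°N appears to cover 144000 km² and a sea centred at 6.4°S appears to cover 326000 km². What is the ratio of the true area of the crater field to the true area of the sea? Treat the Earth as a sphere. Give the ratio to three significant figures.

0.164

On the plate carrée, areal scale = h·k = 1 × sec φ, so true area = apparent × cos φ.
True area of crater field: 144000 × cos(68.3°) = 144000 × 0.3697 = 53240 km².
True area of sea: 326000 × cos(6.4°) = 326000 × 0.9938 = 324000 km².
Ratio = 53240 / 324000 ≈ 0.164.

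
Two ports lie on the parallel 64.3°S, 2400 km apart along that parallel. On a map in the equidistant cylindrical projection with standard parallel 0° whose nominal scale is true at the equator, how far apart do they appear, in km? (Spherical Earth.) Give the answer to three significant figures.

Plate carrée maps x = Rλ, y = Rφ. The meridian scale is h = 1 and the parallel scale is k = 1/cos φ = sec φ.
Along the parallel, k = sec 64.3° = 1/0.4337 = 2.306.
Map distance = 2400 × 2.306 ≈ 5530 km.

5530 km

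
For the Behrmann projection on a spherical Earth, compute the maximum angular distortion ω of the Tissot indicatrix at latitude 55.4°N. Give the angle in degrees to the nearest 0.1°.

Behrmann is a cylindrical equal-area projection with standard parallels at ±30°. Cylindrical equal-area (φ₀ = 30°): h = cos φ / cos 30° along meridians, k = cos 30° / cos φ along parallels; h·k = 1.
At 55.4°: h = 0.6557, k = 1.525; principal scales a = 1.525, b = 0.6557.
sin(ω/2) = (a − b)/(a + b) = 0.8694/2.181 = 0.3987, so ω = 2 arcsin(0.3987) ≈ 47.0°.

47.0°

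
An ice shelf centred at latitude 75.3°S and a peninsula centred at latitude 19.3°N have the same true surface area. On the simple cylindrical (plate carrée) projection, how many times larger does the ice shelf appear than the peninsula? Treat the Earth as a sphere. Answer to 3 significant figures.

3.72

For the equirectangular projection with φ₀ = 0 (plate carrée), h = 1 along meridians and k = sec φ along parallels.
Areal scale at 75.3°: h·k = 1.000 × 3.941 = 3.941.
Areal scale at 19.3°: h·k = 1.000 × 1.060 = 1.060.
Ratio = 3.941/1.060 ≈ 3.72.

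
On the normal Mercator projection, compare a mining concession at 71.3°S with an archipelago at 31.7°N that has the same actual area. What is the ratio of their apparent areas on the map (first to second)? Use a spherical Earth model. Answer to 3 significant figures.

Mercator is conformal with k = sec φ, so areal scale = k² = sec²φ.
At 71.3°: sec²(71.3°) = 1/0.3206² = 9.728.
At 31.7°: sec²(31.7°) = 1/0.8508² = 1.381.
Ratio = 9.728/1.381 = cos²(31.7°)/cos²(71.3°) ≈ 7.04.

7.04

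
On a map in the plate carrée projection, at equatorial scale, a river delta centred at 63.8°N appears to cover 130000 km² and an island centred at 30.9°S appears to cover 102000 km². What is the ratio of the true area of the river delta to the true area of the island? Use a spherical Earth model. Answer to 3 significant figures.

On the plate carrée, areal scale = h·k = 1 × sec φ, so true area = apparent × cos φ.
True area of river delta: 130000 × cos(63.8°) = 130000 × 0.4415 = 57400 km².
True area of island: 102000 × cos(30.9°) = 102000 × 0.8581 = 87520 km².
Ratio = 57400 / 87520 ≈ 0.656.

0.656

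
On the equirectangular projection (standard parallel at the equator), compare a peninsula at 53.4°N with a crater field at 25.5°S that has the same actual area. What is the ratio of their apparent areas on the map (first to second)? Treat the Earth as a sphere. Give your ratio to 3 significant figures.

1.51

For the equirectangular projection with φ₀ = 0 (plate carrée), h = 1 along meridians and k = sec φ along parallels.
Areal scale at 53.4°: h·k = 1.000 × 1.677 = 1.677.
Areal scale at 25.5°: h·k = 1.000 × 1.108 = 1.108.
Ratio = 1.677/1.108 ≈ 1.51.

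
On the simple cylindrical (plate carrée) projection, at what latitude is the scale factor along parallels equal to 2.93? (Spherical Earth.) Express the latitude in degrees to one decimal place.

Plate carrée: h = 1, k = sec φ along parallels.
sec φ = 2.93  ⇒  cos φ = 0.3413  ⇒  φ ≈ 70.0°.

70.0°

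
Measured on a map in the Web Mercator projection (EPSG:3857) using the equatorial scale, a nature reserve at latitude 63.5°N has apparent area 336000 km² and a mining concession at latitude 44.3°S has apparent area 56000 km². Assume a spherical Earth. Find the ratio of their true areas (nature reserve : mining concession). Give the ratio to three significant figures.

Mercator's areal exaggeration is sec²φ; hence true area = (apparent area) · cos²φ.
True area of nature reserve: 336000 × cos²(63.5°) = 336000 × 0.1991 = 66900 km².
True area of mining concession: 56000 × cos²(44.3°) = 56000 × 0.5122 = 28680 km².
Ratio = 66900 / 28680 ≈ 2.33.

2.33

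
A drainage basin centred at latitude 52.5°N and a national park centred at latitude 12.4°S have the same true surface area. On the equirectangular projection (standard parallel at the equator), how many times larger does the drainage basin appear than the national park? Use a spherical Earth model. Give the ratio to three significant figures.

For the equirectangular projection with φ₀ = 0 (plate carrée), h = 1 along meridians and k = sec φ along parallels.
Areal scale at 52.5°: h·k = 1.000 × 1.643 = 1.643.
Areal scale at 12.4°: h·k = 1.000 × 1.024 = 1.024.
Ratio = 1.643/1.024 ≈ 1.60.

1.60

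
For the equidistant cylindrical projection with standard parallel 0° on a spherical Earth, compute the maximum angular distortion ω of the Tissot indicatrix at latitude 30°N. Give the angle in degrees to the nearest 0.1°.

8.2°

For the equirectangular projection with φ₀ = 0 (plate carrée), h = 1 along meridians and k = sec φ along parallels.
At 30°: h = 1.000, k = 1.155; principal scales a = 1.155, b = 1.000.
sin(ω/2) = (a − b)/(a + b) = 0.1547/2.155 = 0.07180, so ω = 2 arcsin(0.07180) ≈ 8.2°.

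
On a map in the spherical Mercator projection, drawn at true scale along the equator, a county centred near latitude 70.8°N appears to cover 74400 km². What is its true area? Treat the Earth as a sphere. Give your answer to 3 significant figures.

Mercator is conformal, so the point scale is isotropic: h = k = sec φ = 1/cos φ.
Areal scale = k² = sec²φ = 1/cos²(70.8°) = 1/0.3289² = 9.246.
True area = apparent / (areal scale) = 74400 / 9.246 ≈ 8050 km².

8050 km²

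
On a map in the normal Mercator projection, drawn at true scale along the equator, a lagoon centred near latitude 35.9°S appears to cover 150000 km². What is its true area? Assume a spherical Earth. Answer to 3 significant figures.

Mercator is conformal, so the point scale is isotropic: h = k = sec φ = 1/cos φ.
Areal scale = k² = sec²φ = 1/cos²(35.9°) = 1/0.8100² = 1.524.
True area = apparent / (areal scale) = 150000 / 1.524 ≈ 98400 km².

98400 km²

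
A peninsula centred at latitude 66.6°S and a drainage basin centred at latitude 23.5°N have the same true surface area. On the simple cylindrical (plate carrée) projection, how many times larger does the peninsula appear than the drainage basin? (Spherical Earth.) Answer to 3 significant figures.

2.31

In the plate carrée (x = Rλ, y = Rφ), meridians are true-scale (h = 1) and parallels are stretched by k = sec φ.
Areal scale at 66.6°: h·k = 1.000 × 2.518 = 2.518.
Areal scale at 23.5°: h·k = 1.000 × 1.090 = 1.090.
Ratio = 2.518/1.090 ≈ 2.31.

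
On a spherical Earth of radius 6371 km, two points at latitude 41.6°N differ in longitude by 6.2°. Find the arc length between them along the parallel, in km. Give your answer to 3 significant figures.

516 km

Arc length along a parallel = R cos φ · Δλ (with Δλ in radians).
= 6371 × cos 41.6° × (6.2° × π/180) = 6371 × 0.7478 × 0.1082 ≈ 516 km.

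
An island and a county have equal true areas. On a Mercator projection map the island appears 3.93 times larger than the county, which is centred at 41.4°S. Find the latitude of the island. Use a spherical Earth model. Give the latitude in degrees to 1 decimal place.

Mercator areal scale is sec²φ, so apparent-area ratio = sec²φ₁ / sec²φ₂ = cos²φ₂ / cos²φ₁.
cos²φ₂ / cos²φ₁ = 3.93  ⇒  cos φ₁ = cos 41.4° / √3.93 = 0.7501/1.982 = 0.3784.
φ₁ = arccos(0.3784) ≈ 67.8°.

67.8°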